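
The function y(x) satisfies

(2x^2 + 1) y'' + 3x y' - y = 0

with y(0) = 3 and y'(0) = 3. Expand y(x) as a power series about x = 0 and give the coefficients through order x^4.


Ansatz: y(x) = sum_{n>=0} a_n x^n, so y'(x) = sum_{n>=1} n a_n x^(n-1) and y''(x) = sum_{n>=2} n(n-1) a_n x^(n-2).
Substitute into P(x) y'' + Q(x) y' + R(x) y = 0 with P(x) = 2x^2 + 1, Q(x) = 3x, R(x) = -1, and match powers of x.
Initial conditions: a_0 = 3, a_1 = 3.
Setting the coefficient of each power of x to zero and solving order by order (substituting the coefficients already found):
  x^0: 2 a_2 - a_0 = 0  ->  2 a_2 = a_0 = 3  ->  a_2 = 3/2
  x^1: 6 a_3 + 2 a_1 = 0  ->  6 a_3 = -2 a_1 = -6  ->  a_3 = -1
  x^2: 12 a_4 + 9 a_2 = 0  ->  12 a_4 = -9 a_2 = -27/2  ->  a_4 = -9/8
Truncated series: y(x) = 3 + 3 x + (3/2) x^2 - x^3 - (9/8) x^4 + O(x^5).

a_0 = 3; a_1 = 3; a_2 = 3/2; a_3 = -1; a_4 = -9/8


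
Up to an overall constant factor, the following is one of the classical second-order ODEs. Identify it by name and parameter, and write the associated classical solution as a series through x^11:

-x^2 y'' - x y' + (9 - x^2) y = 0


All three coefficients share the factor -1; dividing through by -1 gives  x^2 y'' + x y' + (x^2 - 9) y = 0.
This matches the Bessel equation x^2 y'' + x y' + (x^2 - nu^2) y = 0 with nu^2 = 9, so nu = 3; the solution bounded at x = 0 is J_3(x).
Frobenius at x = 0: indicial roots ±nu; for r = nu the recurrence k(k + 2nu) c_k = -c_{k-2} gives the standard series J_nu(x) = sum_{k>=0} (-1)^k / (k! (k+nu)!) (x/2)^(2k+nu). Evaluate the first 5 terms:
  k = 0: (-1)^0 / (0! * 3! * 2^3) x^3 = 1/(1*6*8) x^3 = (1/48) x^3
  k = 1: (-1)^1 / (1! * 4! * 2^5) x^5 = -1/(1*24*32) x^5 = (-1/768) x^5
  k = 2: (-1)^2 / (2! * 5! * 2^7) x^7 = 1/(2*120*128) x^7 = (1/30720) x^7
  k = 3: (-1)^3 / (3! * 6! * 2^9) x^9 = -1/(6*720*512) x^9 = (-1/2211840) x^9
  k = 4: (-1)^4 / (4! * 7! * 2^11) x^11 = 1/(24*5040*2048) x^11 = (1/247726080) x^11
Hence J_3(x) = x^11/247726080 - x^9/2211840 + x^7/30720 - x^5/768 + x^3/48 + ....

J_3(x); series = x^11/247726080 - x^9/2211840 + x^7/30720 - x^5/768 + x^3/48


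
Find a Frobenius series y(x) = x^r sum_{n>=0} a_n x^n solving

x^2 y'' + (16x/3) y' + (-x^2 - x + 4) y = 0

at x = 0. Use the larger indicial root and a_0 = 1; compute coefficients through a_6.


Write in Frobenius form y'' + (p(x)/x) y' + (q(x)/x^2) y = 0:
  p(x) = 16/3,  q(x) = -x^2 - x + 4.
Indicial equation: r(r-1) + (16/3) r + (4) = 0 -> roots r_1 = -4/3, r_2 = -3.
Take r = r_1 = -4/3. Let y(x) = x^r sum_{n>=0} a_n x^n with a_0 = 1.
Substitute y = x^r sum a_n x^n and match x^{r+n}. The recurrence is
  D(n) a_n - 1 a_{n-1} - 1 a_{n-2} = 0,  where D(n) = (r+n)(r+n-1) + (16/3)(r+n) + (4).
  a_n = [1 a_{n-1} + 1 a_{n-2}] / D(n).
Since the indicial polynomial factors as (r - r_1)(r - r_2), D(n) = (r_1 + n - r_1)(r_1 + n - r_2) = n(n + 5/3).
Evaluating step by step (a_0 = 1):
  n = 1: D(1) = 1(1 + 5/3) = 8/3; numerator = 1(1) = 1; a_1 = (1)/(8/3) = 3/8
  n = 2: D(2) = 2(2 + 5/3) = 22/3; numerator = 1(3/8) + 1(1) = 11/8; a_2 = (11/8)/(22/3) = 3/16
  n = 3: D(3) = 3(3 + 5/3) = 14; numerator = 1(3/16) + 1(3/8) = 9/16; a_3 = (9/16)/(14) = 9/224
  n = 4: D(4) = 4(4 + 5/3) = 68/3; numerator = 1(9/224) + 1(3/16) = 51/224; a_4 = (51/224)/(68/3) = 9/896
  n = 5: D(5) = 5(5 + 5/3) = 100/3; numerator = 1(9/896) + 1(9/224) = 45/896; a_5 = (45/896)/(100/3) = 27/17920
  n = 6: D(6) = 6(6 + 5/3) = 46; numerator = 1(27/17920) + 1(9/896) = 207/17920; a_6 = (207/17920)/(46) = 9/35840

r = -4/3; a_0 = 1; a_1 = 3/8; a_2 = 3/16; a_3 = 9/224; a_4 = 9/896; a_5 = 27/17920; a_6 = 9/35840


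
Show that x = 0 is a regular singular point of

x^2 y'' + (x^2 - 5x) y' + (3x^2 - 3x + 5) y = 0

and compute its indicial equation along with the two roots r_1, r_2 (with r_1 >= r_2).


Divide by x^2 to reach normal form y'' + P_1(x) y' + P_2(x) y = 0 with P_1(x) = 1 - 5/x and P_2(x) = 3 - 3/x + 5/x^2.
x = 0 is a singular point because the y'-coefficient 1 - 5/x has a pole at x = 0 and the y-coefficient 3 - 3/x + 5/x^2 has a pole at x = 0.
It is a regular singular point because x P_1(x) = p(x) = x - 5 and x^2 P_2(x) = q(x) = 3x^2 - 3x + 5 are polynomials, hence analytic at x = 0.
p(0) = -5,  q(0) = 5.
Indicial equation: r(r-1) + p(0) r + q(0) = 0, i.e. r^2 + (p(0) - 1) r + q(0) = 0, i.e. r^2 - 6 r + 5 = 0.
Discriminant: (-6)^2 - 4(5) = 16, so r = (6 ± 4)/2.
Solving: r_1 = 5, r_2 = 1.

indicial: r^2 - 6 r + 5 = 0; roots r_1 = 5, r_2 = 1


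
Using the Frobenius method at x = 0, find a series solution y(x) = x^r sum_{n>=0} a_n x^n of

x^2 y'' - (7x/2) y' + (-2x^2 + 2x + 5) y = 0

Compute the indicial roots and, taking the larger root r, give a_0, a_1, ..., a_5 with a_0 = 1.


Write in Frobenius form y'' + (p(x)/x) y' + (q(x)/x^2) y = 0:
  p(x) = -7/2,  q(x) = -2x^2 + 2x + 5.
Indicial equation: r(r-1) + (-7/2) r + (5) = 0 -> roots r_1 = 5/2, r_2 = 2.
Take r = r_1 = 5/2. Let y(x) = x^r sum_{n>=0} a_n x^n with a_0 = 1.
Substitute y = x^r sum a_n x^n and match x^{r+n}. The recurrence is
  D(n) a_n + 2 a_{n-1} - 2 a_{n-2} = 0,  where D(n) = (r+n)(r+n-1) + (-7/2)(r+n) + (5).
  a_n = [-2 a_{n-1} + 2 a_{n-2}] / D(n).
Since the indicial polynomial factors as (r - r_1)(r - r_2), D(n) = (r_1 + n - r_1)(r_1 + n - r_2) = n(n + 1/2).
Evaluating step by step (a_0 = 1):
  n = 1: D(1) = 1(1 + 1/2) = 3/2; numerator = -2(1) = -2; a_1 = (-2)/(3/2) = -4/3
  n = 2: D(2) = 2(2 + 1/2) = 5; numerator = -2(-4/3) + 2(1) = 14/3; a_2 = (14/3)/(5) = 14/15
  n = 3: D(3) = 3(3 + 1/2) = 21/2; numerator = -2(14/15) + 2(-4/3) = -68/15; a_3 = (-68/15)/(21/2) = -136/315
  n = 4: D(4) = 4(4 + 1/2) = 18; numerator = -2(-136/315) + 2(14/15) = 172/63; a_4 = (172/63)/(18) = 86/567
  n = 5: D(5) = 5(5 + 1/2) = 55/2; numerator = -2(86/567) + 2(-136/315) = -3308/2835; a_5 = (-3308/2835)/(55/2) = -6616/155925

r = 5/2; a_0 = 1; a_1 = -4/3; a_2 = 14/15; a_3 = -136/315; a_4 = 86/567; a_5 = -6616/155925


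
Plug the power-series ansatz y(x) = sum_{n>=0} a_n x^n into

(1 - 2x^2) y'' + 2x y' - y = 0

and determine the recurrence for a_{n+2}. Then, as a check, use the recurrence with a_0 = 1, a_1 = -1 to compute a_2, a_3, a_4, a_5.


Substitute y = sum_n a_n x^n.
(1 - 2 x^2) y'' contributes (n+2)(n+1) a_{n+2} - 2 n(n-1) a_n at x^n.
2 x y'(x) contributes 2 n a_n at x^n.
-y(x) contributes -1 a_n at x^n.
Matching x^n: (n+2)(n+1) a_{n+2} + (-2 n(n-1) + 2 n - 1) a_n = 0.
Thus a_{n+2} = (2 n(n-1) - 2 n + 1) / ((n+1)(n+2)) * a_n.

Check with a_0 = 1, a_1 = -1 (apply the recurrence for n = 0, 1, 2, 3): a_0 = 1, a_1 = -1, a_2 = 1/2, a_3 = 1/6, a_4 = 1/24, a_5 = 7/120.

a_(n+2) = (2 n(n-1) - 2 n + 1) / ((n+1)(n+2)) * a_n; check: a_0 = 1, a_1 = -1, a_2 = 1/2, a_3 = 1/6, a_4 = 1/24, a_5 = 7/120


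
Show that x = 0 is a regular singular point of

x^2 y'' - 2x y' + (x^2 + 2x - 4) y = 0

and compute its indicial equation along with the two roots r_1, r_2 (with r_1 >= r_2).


Divide by x^2 to reach normal form y'' + P_1(x) y' + P_2(x) y = 0 with P_1(x) = -2/x and P_2(x) = 1 + 2/x - 4/x^2.
x = 0 is a singular point because the y'-coefficient -2/x has a pole at x = 0 and the y-coefficient 1 + 2/x - 4/x^2 has a pole at x = 0.
It is a regular singular point because x P_1(x) = p(x) = -2 and x^2 P_2(x) = q(x) = x^2 + 2x - 4 are polynomials, hence analytic at x = 0.
p(0) = -2,  q(0) = -4.
Indicial equation: r(r-1) + p(0) r + q(0) = 0, i.e. r^2 + (p(0) - 1) r + q(0) = 0, i.e. r^2 - 3 r - 4 = 0.
Discriminant: (-3)^2 - 4(-4) = 25, so r = (3 ± 5)/2.
Solving: r_1 = 4, r_2 = -1.

indicial: r^2 - 3 r - 4 = 0; roots r_1 = 4, r_2 = -1


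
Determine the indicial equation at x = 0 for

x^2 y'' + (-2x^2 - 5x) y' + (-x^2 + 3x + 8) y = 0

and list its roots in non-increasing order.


Divide by x^2 to reach normal form y'' + P_1(x) y' + P_2(x) y = 0 with P_1(x) = -2 - 5/x and P_2(x) = -1 + 3/x + 8/x^2.
x = 0 is a singular point because the y'-coefficient -2 - 5/x has a pole at x = 0 and the y-coefficient -1 + 3/x + 8/x^2 has a pole at x = 0.
It is a regular singular point because x P_1(x) = p(x) = -2x - 5 and x^2 P_2(x) = q(x) = -x^2 + 3x + 8 are polynomials, hence analytic at x = 0.
p(0) = -5,  q(0) = 8.
Indicial equation: r(r-1) + p(0) r + q(0) = 0, i.e. r^2 + (p(0) - 1) r + q(0) = 0, i.e. r^2 - 6 r + 8 = 0.
Discriminant: (-6)^2 - 4(8) = 4, so r = (6 ± 2)/2.
Solving: r_1 = 4, r_2 = 2.

indicial: r^2 - 6 r + 8 = 0; roots r_1 = 4, r_2 = 2


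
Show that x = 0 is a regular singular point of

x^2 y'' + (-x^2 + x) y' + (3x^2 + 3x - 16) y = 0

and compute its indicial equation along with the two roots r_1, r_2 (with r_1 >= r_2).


Divide by x^2 to reach normal form y'' + P_1(x) y' + P_2(x) y = 0 with P_1(x) = -1 + 1/x and P_2(x) = 3 + 3/x - 16/x^2.
x = 0 is a singular point because the y'-coefficient -1 + 1/x has a pole at x = 0 and the y-coefficient 3 + 3/x - 16/x^2 has a pole at x = 0.
It is a regular singular point because x P_1(x) = p(x) = 1 - x and x^2 P_2(x) = q(x) = 3x^2 + 3x - 16 are polynomials, hence analytic at x = 0.
p(0) = 1,  q(0) = -16.
Indicial equation: r(r-1) + p(0) r + q(0) = 0, i.e. r^2 + (p(0) - 1) r + q(0) = 0, i.e. r^2 - 16 = 0.
Discriminant: (0)^2 - 4(-16) = 64, so r = (0 ± 8)/2.
Solving: r_1 = 4, r_2 = -4.

indicial: r^2 - 16 = 0; roots r_1 = 4, r_2 = -4


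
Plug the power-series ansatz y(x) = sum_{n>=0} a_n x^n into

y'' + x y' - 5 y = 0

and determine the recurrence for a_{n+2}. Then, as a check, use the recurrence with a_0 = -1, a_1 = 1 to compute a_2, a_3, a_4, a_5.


Substitute y = sum_n a_n x^n.
y''(x) has coefficient (n+2)(n+1) a_{n+2} at x^n;
x y'(x) has coefficient n a_n at x^n (shift);
-5 y(x) has coefficient -5 a_n at x^n.
Matching x^n: (n+2)(n+1) a_{n+2} + (n - 5) a_n = 0.
Thus a_{n+2} = (-n + 5) / ((n+1)(n+2)) * a_n.

Check with a_0 = -1, a_1 = 1 (apply the recurrence for n = 0, 1, 2, 3): a_0 = -1, a_1 = 1, a_2 = -5/2, a_3 = 2/3, a_4 = -5/8, a_5 = 1/15.

a_(n+2) = (-n + 5) / ((n+1)(n+2)) * a_n; check: a_0 = -1, a_1 = 1, a_2 = -5/2, a_3 = 2/3, a_4 = -5/8, a_5 = 1/15


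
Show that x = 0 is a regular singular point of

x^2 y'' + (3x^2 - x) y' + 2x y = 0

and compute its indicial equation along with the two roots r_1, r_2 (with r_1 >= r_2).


Divide by x^2 to reach normal form y'' + P_1(x) y' + P_2(x) y = 0 with P_1(x) = 3 - 1/x and P_2(x) = 2/x.
x = 0 is a singular point because the y'-coefficient 3 - 1/x has a pole at x = 0 and the y-coefficient 2/x has a pole at x = 0.
It is a regular singular point because x P_1(x) = p(x) = 3x - 1 and x^2 P_2(x) = q(x) = 2x are polynomials, hence analytic at x = 0.
p(0) = -1,  q(0) = 0.
Indicial equation: r(r-1) + p(0) r + q(0) = 0, i.e. r^2 + (p(0) - 1) r + q(0) = 0, i.e. r^2 - 2 r = 0.
Discriminant: (-2)^2 - 4(0) = 4, so r = (2 ± 2)/2.
Solving: r_1 = 2, r_2 = 0.

indicial: r^2 - 2 r = 0; roots r_1 = 2, r_2 = 0


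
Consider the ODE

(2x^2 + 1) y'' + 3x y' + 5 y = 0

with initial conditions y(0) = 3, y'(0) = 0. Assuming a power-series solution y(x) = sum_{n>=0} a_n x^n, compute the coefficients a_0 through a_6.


Ansatz: y(x) = sum_{n>=0} a_n x^n, so y'(x) = sum_{n>=1} n a_n x^(n-1) and y''(x) = sum_{n>=2} n(n-1) a_n x^(n-2).
Substitute into P(x) y'' + Q(x) y' + R(x) y = 0 with P(x) = 2x^2 + 1, Q(x) = 3x, R(x) = 5, and match powers of x.
Initial conditions: a_0 = 3, a_1 = 0.
Setting the coefficient of each power of x to zero and solving order by order (substituting the coefficients already found):
  x^0: 2 a_2 + 5 a_0 = 0  ->  2 a_2 = -5 a_0 = -15  ->  a_2 = -15/2
  x^1: 6 a_3 + 8 a_1 = 0  ->  6 a_3 = -8 a_1 = 0  ->  a_3 = 0
  x^2: 12 a_4 + 15 a_2 = 0  ->  12 a_4 = -15 a_2 = 225/2  ->  a_4 = 75/8
  x^3: 20 a_5 + 26 a_3 = 0  ->  20 a_5 = -26 a_3 = 0  ->  a_5 = 0
  x^4: 30 a_6 + 41 a_4 = 0  ->  30 a_6 = -41 a_4 = -3075/8  ->  a_6 = -205/16
Truncated series: y(x) = 3 - (15/2) x^2 + (75/8) x^4 - (205/16) x^6 + O(x^7).

a_0 = 3; a_1 = 0; a_2 = -15/2; a_3 = 0; a_4 = 75/8; a_5 = 0; a_6 = -205/16


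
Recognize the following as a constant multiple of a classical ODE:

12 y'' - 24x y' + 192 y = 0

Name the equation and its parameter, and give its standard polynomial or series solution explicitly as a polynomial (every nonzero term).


All three coefficients share the factor 12; dividing through by 12 gives  y'' - 2x y' + 16 y = 0.
This matches the Hermite equation y'' - 2x y' + 2n y = 0 with 2n = 16, so n = 8; the polynomial solution is H_8(x).
With y = sum_k a_k x^k, matching x^k gives (k+2)(k+1) a_{k+2} = 2(k - n) a_k = 2(k - 8) a_k. The right side vanishes at k = 8, so the series with the parity of 8 terminates at degree 8.
Standard normalization: leading coefficient of H_n is 2^n, so a_8 = 2^8 = 256. Work downward with a_k = (k+1)(k+2) a_{k+2} / (2(k - n)):
  a_6 = (7)(8)(256) / (2(6 - 8)) = 14336/(-4) = -3584
  a_4 = (5)(6)(-3584) / (2(4 - 8)) = -107520/(-8) = 13440
  a_2 = (3)(4)(13440) / (2(2 - 8)) = 161280/(-12) = -13440
  a_0 = (1)(2)(-13440) / (2(0 - 8)) = -26880/(-16) = 1680
Hence H_8(x) = 256 x^8 - 3584 x^6 + 13440 x^4 - 13440 x^2 + 1680.

H_8(x); series = 256 x^8 - 3584 x^6 + 13440 x^4 - 13440 x^2 + 1680


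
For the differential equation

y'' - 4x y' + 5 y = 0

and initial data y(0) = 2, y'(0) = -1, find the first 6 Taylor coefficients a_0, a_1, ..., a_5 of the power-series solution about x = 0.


Ansatz: y(x) = sum_{n>=0} a_n x^n, so y'(x) = sum_{n>=1} n a_n x^(n-1) and y''(x) = sum_{n>=2} n(n-1) a_n x^(n-2).
Substitute into P(x) y'' + Q(x) y' + R(x) y = 0 with P(x) = 1, Q(x) = -4x, R(x) = 5, and match powers of x.
Initial conditions: a_0 = 2, a_1 = -1.
Setting the coefficient of each power of x to zero and solving order by order (substituting the coefficients already found):
  x^0: 2 a_2 + 5 a_0 = 0  ->  2 a_2 = -5 a_0 = -10  ->  a_2 = -5
  x^1: 6 a_3 + a_1 = 0  ->  6 a_3 = -a_1 = 1  ->  a_3 = 1/6
  x^2: 12 a_4 - 3 a_2 = 0  ->  12 a_4 = 3 a_2 = -15  ->  a_4 = -5/4
  x^3: 20 a_5 - 7 a_3 = 0  ->  20 a_5 = 7 a_3 = 7/6  ->  a_5 = 7/120
Truncated series: y(x) = 2 - x - 5 x^2 + (1/6) x^3 - (5/4) x^4 + (7/120) x^5 + O(x^6).

a_0 = 2; a_1 = -1; a_2 = -5; a_3 = 1/6; a_4 = -5/4; a_5 = 7/120


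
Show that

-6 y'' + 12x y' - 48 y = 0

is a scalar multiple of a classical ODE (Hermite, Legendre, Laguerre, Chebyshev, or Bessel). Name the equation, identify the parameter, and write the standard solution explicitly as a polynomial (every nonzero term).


All three coefficients share the factor -6; dividing through by -6 gives  y'' - 2x y' + 8 y = 0.
This matches the Hermite equation y'' - 2x y' + 2n y = 0 with 2n = 8, so n = 4; the polynomial solution is H_4(x).
With y = sum_k a_k x^k, matching x^k gives (k+2)(k+1) a_{k+2} = 2(k - n) a_k = 2(k - 4) a_k. The right side vanishes at k = 4, so the series with the parity of 4 terminates at degree 4.
Standard normalization: leading coefficient of H_n is 2^n, so a_4 = 2^4 = 16. Work downward with a_k = (k+1)(k+2) a_{k+2} / (2(k - n)):
  a_2 = (3)(4)(16) / (2(2 - 4)) = 192/(-4) = -48
  a_0 = (1)(2)(-48) / (2(0 - 4)) = -96/(-8) = 12
Hence H_4(x) = 16 x^4 - 48 x^2 + 12.

H_4(x); series = 16 x^4 - 48 x^2 + 12


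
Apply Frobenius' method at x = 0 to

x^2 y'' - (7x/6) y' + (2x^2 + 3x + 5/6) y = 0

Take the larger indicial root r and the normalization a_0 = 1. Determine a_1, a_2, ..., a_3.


Write in Frobenius form y'' + (p(x)/x) y' + (q(x)/x^2) y = 0:
  p(x) = -7/6,  q(x) = 2x^2 + 3x + 5/6.
Indicial equation: r(r-1) + (-7/6) r + (5/6) = 0 -> roots r_1 = 5/3, r_2 = 1/2.
Take r = r_1 = 5/3. Let y(x) = x^r sum_{n>=0} a_n x^n with a_0 = 1.
Substitute y = x^r sum a_n x^n and match x^{r+n}. The recurrence is
  D(n) a_n + 3 a_{n-1} + 2 a_{n-2} = 0,  where D(n) = (r+n)(r+n-1) + (-7/6)(r+n) + (5/6).
  a_n = [-3 a_{n-1} - 2 a_{n-2}] / D(n).
Since the indicial polynomial factors as (r - r_1)(r - r_2), D(n) = (r_1 + n - r_1)(r_1 + n - r_2) = n(n + 7/6).
Evaluating step by step (a_0 = 1):
  n = 1: D(1) = 1(1 + 7/6) = 13/6; numerator = -3(1) = -3; a_1 = (-3)/(13/6) = -18/13
  n = 2: D(2) = 2(2 + 7/6) = 19/3; numerator = -3(-18/13) - 2(1) = 28/13; a_2 = (28/13)/(19/3) = 84/247
  n = 3: D(3) = 3(3 + 7/6) = 25/2; numerator = -3(84/247) - 2(-18/13) = 432/247; a_3 = (432/247)/(25/2) = 864/6175

r = 5/3; a_0 = 1; a_1 = -18/13; a_2 = 84/247; a_3 = 864/6175


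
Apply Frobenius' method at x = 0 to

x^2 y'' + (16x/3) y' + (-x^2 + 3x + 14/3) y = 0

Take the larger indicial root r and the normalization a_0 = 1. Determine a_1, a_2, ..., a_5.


Write in Frobenius form y'' + (p(x)/x) y' + (q(x)/x^2) y = 0:
  p(x) = 16/3,  q(x) = -x^2 + 3x + 14/3.
Indicial equation: r(r-1) + (16/3) r + (14/3) = 0 -> roots r_1 = -2, r_2 = -7/3.
Take r = r_1 = -2. Let y(x) = x^r sum_{n>=0} a_n x^n with a_0 = 1.
Substitute y = x^r sum a_n x^n and match x^{r+n}. The recurrence is
  D(n) a_n + 3 a_{n-1} - 1 a_{n-2} = 0,  where D(n) = (r+n)(r+n-1) + (16/3)(r+n) + (14/3).
  a_n = [-3 a_{n-1} + 1 a_{n-2}] / D(n).
Since the indicial polynomial factors as (r - r_1)(r - r_2), D(n) = (r_1 + n - r_1)(r_1 + n - r_2) = n(n + 1/3).
Evaluating step by step (a_0 = 1):
  n = 1: D(1) = 1(1 + 1/3) = 4/3; numerator = -3(1) = -3; a_1 = (-3)/(4/3) = -9/4
  n = 2: D(2) = 2(2 + 1/3) = 14/3; numerator = -3(-9/4) + 1(1) = 31/4; a_2 = (31/4)/(14/3) = 93/56
  n = 3: D(3) = 3(3 + 1/3) = 10; numerator = -3(93/56) + 1(-9/4) = -405/56; a_3 = (-405/56)/(10) = -81/112
  n = 4: D(4) = 4(4 + 1/3) = 52/3; numerator = -3(-81/112) + 1(93/56) = 429/112; a_4 = (429/112)/(52/3) = 99/448
  n = 5: D(5) = 5(5 + 1/3) = 80/3; numerator = -3(99/448) + 1(-81/112) = -621/448; a_5 = (-621/448)/(80/3) = -1863/35840

r = -2; a_0 = 1; a_1 = -9/4; a_2 = 93/56; a_3 = -81/112; a_4 = 99/448; a_5 = -1863/35840


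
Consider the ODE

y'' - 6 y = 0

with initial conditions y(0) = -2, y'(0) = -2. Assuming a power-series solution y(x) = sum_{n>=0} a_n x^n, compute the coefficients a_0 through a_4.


Ansatz: y(x) = sum_{n>=0} a_n x^n, so y'(x) = sum_{n>=1} n a_n x^(n-1) and y''(x) = sum_{n>=2} n(n-1) a_n x^(n-2).
Substitute into P(x) y'' + Q(x) y' + R(x) y = 0 with P(x) = 1, Q(x) = 0, R(x) = -6, and match powers of x.
Initial conditions: a_0 = -2, a_1 = -2.
Setting the coefficient of each power of x to zero and solving order by order (substituting the coefficients already found):
  x^0: 2 a_2 - 6 a_0 = 0  ->  2 a_2 = 6 a_0 = -12  ->  a_2 = -6
  x^1: 6 a_3 - 6 a_1 = 0  ->  6 a_3 = 6 a_1 = -12  ->  a_3 = -2
  x^2: 12 a_4 - 6 a_2 = 0  ->  12 a_4 = 6 a_2 = -36  ->  a_4 = -3
Truncated series: y(x) = -2 - 2 x - 6 x^2 - 2 x^3 - 3 x^4 + O(x^5).

a_0 = -2; a_1 = -2; a_2 = -6; a_3 = -2; a_4 = -3


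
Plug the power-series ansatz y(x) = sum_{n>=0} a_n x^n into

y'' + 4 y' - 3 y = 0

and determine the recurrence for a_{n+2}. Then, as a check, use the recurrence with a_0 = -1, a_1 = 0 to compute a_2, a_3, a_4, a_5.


Substitute y = sum_n a_n x^n.
y''(x) has coefficient (n+2)(n+1) a_{n+2} at x^n;
4 y'(x) has coefficient 4 (n+1) a_{n+1} at x^n;
-3 y(x) has coefficient -3 a_n at x^n.
Matching x^n: (n+2)(n+1) a_{n+2} + 4 (n+1) a_{n+1} - 3 a_n = 0.
Thus a_{n+2} = [-4 (n+1) a_{n+1} + 3 a_n] / ((n+1)(n+2)).

Check with a_0 = -1, a_1 = 0 (apply the recurrence for n = 0, 1, 2, 3): a_0 = -1, a_1 = 0, a_2 = -3/2, a_3 = 2, a_4 = -19/8, a_5 = 11/5.

a_(n+2) = [-4 (n+1) a_(n+1) + 3 a_n] / ((n+1)(n+2)); check: a_0 = -1, a_1 = 0, a_2 = -3/2, a_3 = 2, a_4 = -19/8, a_5 = 11/5


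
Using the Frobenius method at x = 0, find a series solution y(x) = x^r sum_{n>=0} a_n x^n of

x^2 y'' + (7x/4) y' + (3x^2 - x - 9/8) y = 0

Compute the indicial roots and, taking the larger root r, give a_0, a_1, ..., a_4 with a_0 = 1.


Write in Frobenius form y'' + (p(x)/x) y' + (q(x)/x^2) y = 0:
  p(x) = 7/4,  q(x) = 3x^2 - x - 9/8.
Indicial equation: r(r-1) + (7/4) r + (-9/8) = 0 -> roots r_1 = 3/4, r_2 = -3/2.
Take r = r_1 = 3/4. Let y(x) = x^r sum_{n>=0} a_n x^n with a_0 = 1.
Substitute y = x^r sum a_n x^n and match x^{r+n}. The recurrence is
  D(n) a_n - 1 a_{n-1} + 3 a_{n-2} = 0,  where D(n) = (r+n)(r+n-1) + (7/4)(r+n) + (-9/8).
  a_n = [1 a_{n-1} - 3 a_{n-2}] / D(n).
Since the indicial polynomial factors as (r - r_1)(r - r_2), D(n) = (r_1 + n - r_1)(r_1 + n - r_2) = n(n + 9/4).
Evaluating step by step (a_0 = 1):
  n = 1: D(1) = 1(1 + 9/4) = 13/4; numerator = 1(1) = 1; a_1 = (1)/(13/4) = 4/13
  n = 2: D(2) = 2(2 + 9/4) = 17/2; numerator = 1(4/13) - 3(1) = -35/13; a_2 = (-35/13)/(17/2) = -70/221
  n = 3: D(3) = 3(3 + 9/4) = 63/4; numerator = 1(-70/221) - 3(4/13) = -274/221; a_3 = (-274/221)/(63/4) = -1096/13923
  n = 4: D(4) = 4(4 + 9/4) = 25; numerator = 1(-1096/13923) - 3(-70/221) = 12134/13923; a_4 = (12134/13923)/(25) = 12134/348075

r = 3/4; a_0 = 1; a_1 = 4/13; a_2 = -70/221; a_3 = -1096/13923; a_4 = 12134/348075


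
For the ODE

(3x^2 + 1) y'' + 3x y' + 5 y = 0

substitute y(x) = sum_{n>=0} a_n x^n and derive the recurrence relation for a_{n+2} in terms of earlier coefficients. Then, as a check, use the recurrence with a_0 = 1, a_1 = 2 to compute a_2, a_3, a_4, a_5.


Substitute y = sum_n a_n x^n.
(1 + 3 x^2) y'' contributes (n+2)(n+1) a_{n+2} + 3 n(n-1) a_n at x^n.
3 x y'(x) contributes 3 n a_n at x^n.
5 y(x) contributes 5 a_n at x^n.
Matching x^n: (n+2)(n+1) a_{n+2} + (3 n(n-1) + 3 n + 5) a_n = 0.
Thus a_{n+2} = (-3 n(n-1) - 3 n - 5) / ((n+1)(n+2)) * a_n.

Check with a_0 = 1, a_1 = 2 (apply the recurrence for n = 0, 1, 2, 3): a_0 = 1, a_1 = 2, a_2 = -5/2, a_3 = -8/3, a_4 = 85/24, a_5 = 64/15.

a_(n+2) = (-3 n(n-1) - 3 n - 5) / ((n+1)(n+2)) * a_n; check: a_0 = 1, a_1 = 2, a_2 = -5/2, a_3 = -8/3, a_4 = 85/24, a_5 = 64/15


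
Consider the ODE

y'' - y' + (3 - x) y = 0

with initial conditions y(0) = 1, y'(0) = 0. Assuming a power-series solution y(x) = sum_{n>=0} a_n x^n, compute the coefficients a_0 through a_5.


Ansatz: y(x) = sum_{n>=0} a_n x^n, so y'(x) = sum_{n>=1} n a_n x^(n-1) and y''(x) = sum_{n>=2} n(n-1) a_n x^(n-2).
Substitute into P(x) y'' + Q(x) y' + R(x) y = 0 with P(x) = 1, Q(x) = -1, R(x) = 3 - x, and match powers of x.
Initial conditions: a_0 = 1, a_1 = 0.
Setting the coefficient of each power of x to zero and solving order by order (substituting the coefficients already found):
  x^0: 2 a_2 - a_1 + 3 a_0 = 0  ->  2 a_2 = a_1 - 3 a_0 = -3  ->  a_2 = -3/2
  x^1: 6 a_3 - 2 a_2 + 3 a_1 - a_0 = 0  ->  6 a_3 = 2 a_2 - 3 a_1 + a_0 = -2  ->  a_3 = -1/3
  x^2: 12 a_4 - 3 a_3 + 3 a_2 - a_1 = 0  ->  12 a_4 = 3 a_3 - 3 a_2 + a_1 = 7/2  ->  a_4 = 7/24
  x^3: 20 a_5 - 4 a_4 + 3 a_3 - a_2 = 0  ->  20 a_5 = 4 a_4 - 3 a_3 + a_2 = 2/3  ->  a_5 = 1/30
Truncated series: y(x) = 1 - (3/2) x^2 - (1/3) x^3 + (7/24) x^4 + (1/30) x^5 + O(x^6).

a_0 = 1; a_1 = 0; a_2 = -3/2; a_3 = -1/3; a_4 = 7/24; a_5 = 1/30


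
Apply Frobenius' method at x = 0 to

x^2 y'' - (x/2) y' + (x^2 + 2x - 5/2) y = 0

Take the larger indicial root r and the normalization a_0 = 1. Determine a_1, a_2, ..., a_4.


Write in Frobenius form y'' + (p(x)/x) y' + (q(x)/x^2) y = 0:
  p(x) = -1/2,  q(x) = x^2 + 2x - 5/2.
Indicial equation: r(r-1) + (-1/2) r + (-5/2) = 0 -> roots r_1 = 5/2, r_2 = -1.
Take r = r_1 = 5/2. Let y(x) = x^r sum_{n>=0} a_n x^n with a_0 = 1.
Substitute y = x^r sum a_n x^n and match x^{r+n}. The recurrence is
  D(n) a_n + 2 a_{n-1} + 1 a_{n-2} = 0,  where D(n) = (r+n)(r+n-1) + (-1/2)(r+n) + (-5/2).
  a_n = [-2 a_{n-1} - 1 a_{n-2}] / D(n).
Since the indicial polynomial factors as (r - r_1)(r - r_2), D(n) = (r_1 + n - r_1)(r_1 + n - r_2) = n(n + 7/2).
Evaluating step by step (a_0 = 1):
  n = 1: D(1) = 1(1 + 7/2) = 9/2; numerator = -2(1) = -2; a_1 = (-2)/(9/2) = -4/9
  n = 2: D(2) = 2(2 + 7/2) = 11; numerator = -2(-4/9) - 1(1) = -1/9; a_2 = (-1/9)/(11) = -1/99
  n = 3: D(3) = 3(3 + 7/2) = 39/2; numerator = -2(-1/99) - 1(-4/9) = 46/99; a_3 = (46/99)/(39/2) = 92/3861
  n = 4: D(4) = 4(4 + 7/2) = 30; numerator = -2(92/3861) - 1(-1/99) = -145/3861; a_4 = (-145/3861)/(30) = -29/23166

r = 5/2; a_0 = 1; a_1 = -4/9; a_2 = -1/99; a_3 = 92/3861; a_4 = -29/23166


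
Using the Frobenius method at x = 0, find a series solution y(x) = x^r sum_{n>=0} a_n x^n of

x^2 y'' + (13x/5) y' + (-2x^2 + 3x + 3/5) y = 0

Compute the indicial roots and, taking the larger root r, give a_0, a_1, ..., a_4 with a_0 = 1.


Write in Frobenius form y'' + (p(x)/x) y' + (q(x)/x^2) y = 0:
  p(x) = 13/5,  q(x) = -2x^2 + 3x + 3/5.
Indicial equation: r(r-1) + (13/5) r + (3/5) = 0 -> roots r_1 = -3/5, r_2 = -1.
Take r = r_1 = -3/5. Let y(x) = x^r sum_{n>=0} a_n x^n with a_0 = 1.
Substitute y = x^r sum a_n x^n and match x^{r+n}. The recurrence is
  D(n) a_n + 3 a_{n-1} - 2 a_{n-2} = 0,  where D(n) = (r+n)(r+n-1) + (13/5)(r+n) + (3/5).
  a_n = [-3 a_{n-1} + 2 a_{n-2}] / D(n).
Since the indicial polynomial factors as (r - r_1)(r - r_2), D(n) = (r_1 + n - r_1)(r_1 + n - r_2) = n(n + 2/5).
Evaluating step by step (a_0 = 1):
  n = 1: D(1) = 1(1 + 2/5) = 7/5; numerator = -3(1) = -3; a_1 = (-3)/(7/5) = -15/7
  n = 2: D(2) = 2(2 + 2/5) = 24/5; numerator = -3(-15/7) + 2(1) = 59/7; a_2 = (59/7)/(24/5) = 295/168
  n = 3: D(3) = 3(3 + 2/5) = 51/5; numerator = -3(295/168) + 2(-15/7) = -535/56; a_3 = (-535/56)/(51/5) = -2675/2856
  n = 4: D(4) = 4(4 + 2/5) = 88/5; numerator = -3(-2675/2856) + 2(295/168) = 18055/2856; a_4 = (18055/2856)/(88/5) = 90275/251328

r = -3/5; a_0 = 1; a_1 = -15/7; a_2 = 295/168; a_3 = -2675/2856; a_4 = 90275/251328


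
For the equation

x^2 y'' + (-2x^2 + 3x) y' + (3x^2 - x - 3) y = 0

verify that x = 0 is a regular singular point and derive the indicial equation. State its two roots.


Divide by x^2 to reach normal form y'' + P_1(x) y' + P_2(x) y = 0 with P_1(x) = -2 + 3/x and P_2(x) = 3 - 1/x - 3/x^2.
x = 0 is a singular point because the y'-coefficient -2 + 3/x has a pole at x = 0 and the y-coefficient 3 - 1/x - 3/x^2 has a pole at x = 0.
It is a regular singular point because x P_1(x) = p(x) = 3 - 2x and x^2 P_2(x) = q(x) = 3x^2 - x - 3 are polynomials, hence analytic at x = 0.
p(0) = 3,  q(0) = -3.
Indicial equation: r(r-1) + p(0) r + q(0) = 0, i.e. r^2 + (p(0) - 1) r + q(0) = 0, i.e. r^2 + 2 r - 3 = 0.
Discriminant: (2)^2 - 4(-3) = 16, so r = (-2 ± 4)/2.
Solving: r_1 = 1, r_2 = -3.

indicial: r^2 + 2 r - 3 = 0; roots r_1 = 1, r_2 = -3


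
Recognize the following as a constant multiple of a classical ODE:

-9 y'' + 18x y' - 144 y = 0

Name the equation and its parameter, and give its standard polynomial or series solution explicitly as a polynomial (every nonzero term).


All three coefficients share the factor -9; dividing through by -9 gives  y'' - 2x y' + 16 y = 0.
This matches the Hermite equation y'' - 2x y' + 2n y = 0 with 2n = 16, so n = 8; the polynomial solution is H_8(x).
With y = sum_k a_k x^k, matching x^k gives (k+2)(k+1) a_{k+2} = 2(k - n) a_k = 2(k - 8) a_k. The right side vanishes at k = 8, so the series with the parity of 8 terminates at degree 8.
Standard normalization: leading coefficient of H_n is 2^n, so a_8 = 2^8 = 256. Work downward with a_k = (k+1)(k+2) a_{k+2} / (2(k - n)):
  a_6 = (7)(8)(256) / (2(6 - 8)) = 14336/(-4) = -3584
  a_4 = (5)(6)(-3584) / (2(4 - 8)) = -107520/(-8) = 13440
  a_2 = (3)(4)(13440) / (2(2 - 8)) = 161280/(-12) = -13440
  a_0 = (1)(2)(-13440) / (2(0 - 8)) = -26880/(-16) = 1680
Hence H_8(x) = 256 x^8 - 3584 x^6 + 13440 x^4 - 13440 x^2 + 1680.

H_8(x); series = 256 x^8 - 3584 x^6 + 13440 x^4 - 13440 x^2 + 1680


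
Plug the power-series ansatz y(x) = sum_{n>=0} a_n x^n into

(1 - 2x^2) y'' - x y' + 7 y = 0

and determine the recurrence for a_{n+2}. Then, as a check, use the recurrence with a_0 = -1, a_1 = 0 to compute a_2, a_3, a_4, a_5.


Substitute y = sum_n a_n x^n.
(1 - 2 x^2) y'' contributes (n+2)(n+1) a_{n+2} - 2 n(n-1) a_n at x^n.
-x y'(x) contributes -n a_n at x^n.
7 y(x) contributes 7 a_n at x^n.
Matching x^n: (n+2)(n+1) a_{n+2} + (-2 n(n-1) - n + 7) a_n = 0.
Thus a_{n+2} = (2 n(n-1) + n - 7) / ((n+1)(n+2)) * a_n.

Check with a_0 = -1, a_1 = 0 (apply the recurrence for n = 0, 1, 2, 3): a_0 = -1, a_1 = 0, a_2 = 7/2, a_3 = 0, a_4 = -7/24, a_5 = 0.

a_(n+2) = (2 n(n-1) + n - 7) / ((n+1)(n+2)) * a_n; check: a_0 = -1, a_1 = 0, a_2 = 7/2, a_3 = 0, a_4 = -7/24, a_5 = 0


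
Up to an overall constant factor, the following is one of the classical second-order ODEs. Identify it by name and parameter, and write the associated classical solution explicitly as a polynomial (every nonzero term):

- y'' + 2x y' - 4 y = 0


All three coefficients share the factor -1; dividing through by -1 gives  y'' - 2x y' + 4 y = 0.
This matches the Hermite equation y'' - 2x y' + 2n y = 0 with 2n = 4, so n = 2; the polynomial solution is H_2(x).
With y = sum_k a_k x^k, matching x^k gives (k+2)(k+1) a_{k+2} = 2(k - n) a_k = 2(k - 2) a_k. The right side vanishes at k = 2, so the series with the parity of 2 terminates at degree 2.
Standard normalization: leading coefficient of H_n is 2^n, so a_2 = 2^2 = 4. Work downward with a_k = (k+1)(k+2) a_{k+2} / (2(k - n)):
  a_0 = (1)(2)(4) / (2(0 - 2)) = 8/(-4) = -2
Hence H_2(x) = 4 x^2 - 2.

H_2(x); series = 4 x^2 - 2


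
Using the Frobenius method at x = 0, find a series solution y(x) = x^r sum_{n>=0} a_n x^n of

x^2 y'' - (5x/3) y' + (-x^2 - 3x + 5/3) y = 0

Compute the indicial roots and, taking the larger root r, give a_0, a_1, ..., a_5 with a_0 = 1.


Write in Frobenius form y'' + (p(x)/x) y' + (q(x)/x^2) y = 0:
  p(x) = -5/3,  q(x) = -x^2 - 3x + 5/3.
Indicial equation: r(r-1) + (-5/3) r + (5/3) = 0 -> roots r_1 = 5/3, r_2 = 1.
Take r = r_1 = 5/3. Let y(x) = x^r sum_{n>=0} a_n x^n with a_0 = 1.
Substitute y = x^r sum a_n x^n and match x^{r+n}. The recurrence is
  D(n) a_n - 3 a_{n-1} - 1 a_{n-2} = 0,  where D(n) = (r+n)(r+n-1) + (-5/3)(r+n) + (5/3).
  a_n = [3 a_{n-1} + 1 a_{n-2}] / D(n).
Since the indicial polynomial factors as (r - r_1)(r - r_2), D(n) = (r_1 + n - r_1)(r_1 + n - r_2) = n(n + 2/3).
Evaluating step by step (a_0 = 1):
  n = 1: D(1) = 1(1 + 2/3) = 5/3; numerator = 3(1) = 3; a_1 = (3)/(5/3) = 9/5
  n = 2: D(2) = 2(2 + 2/3) = 16/3; numerator = 3(9/5) + 1(1) = 32/5; a_2 = (32/5)/(16/3) = 6/5
  n = 3: D(3) = 3(3 + 2/3) = 11; numerator = 3(6/5) + 1(9/5) = 27/5; a_3 = (27/5)/(11) = 27/55
  n = 4: D(4) = 4(4 + 2/3) = 56/3; numerator = 3(27/55) + 1(6/5) = 147/55; a_4 = (147/55)/(56/3) = 63/440
  n = 5: D(5) = 5(5 + 2/3) = 85/3; numerator = 3(63/440) + 1(27/55) = 81/88; a_5 = (81/88)/(85/3) = 243/7480

r = 5/3; a_0 = 1; a_1 = 9/5; a_2 = 6/5; a_3 = 27/55; a_4 = 63/440; a_5 = 243/7480


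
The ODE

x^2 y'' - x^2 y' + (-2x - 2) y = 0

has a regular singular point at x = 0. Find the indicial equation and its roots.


Divide by x^2 to reach normal form y'' + P_1(x) y' + P_2(x) y = 0 with P_1(x) = -1 and P_2(x) = -2/x - 2/x^2.
x = 0 is a singular point because the y-coefficient -2/x - 2/x^2 has a pole at x = 0.
It is a regular singular point because x P_1(x) = p(x) = -x and x^2 P_2(x) = q(x) = -2x - 2 are polynomials, hence analytic at x = 0.
p(0) = 0,  q(0) = -2.
Indicial equation: r(r-1) + p(0) r + q(0) = 0, i.e. r^2 + (p(0) - 1) r + q(0) = 0, i.e. r^2 - 1 r - 2 = 0.
Discriminant: (-1)^2 - 4(-2) = 9, so r = (1 ± 3)/2.
Solving: r_1 = 2, r_2 = -1.

indicial: r^2 - 1 r - 2 = 0; roots r_1 = 2, r_2 = -1


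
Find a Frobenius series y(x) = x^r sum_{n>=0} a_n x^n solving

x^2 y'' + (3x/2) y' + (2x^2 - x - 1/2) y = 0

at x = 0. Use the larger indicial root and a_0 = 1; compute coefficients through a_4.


Write in Frobenius form y'' + (p(x)/x) y' + (q(x)/x^2) y = 0:
  p(x) = 3/2,  q(x) = 2x^2 - x - 1/2.
Indicial equation: r(r-1) + (3/2) r + (-1/2) = 0 -> roots r_1 = 1/2, r_2 = -1.
Take r = r_1 = 1/2. Let y(x) = x^r sum_{n>=0} a_n x^n with a_0 = 1.
Substitute y = x^r sum a_n x^n and match x^{r+n}. The recurrence is
  D(n) a_n - 1 a_{n-1} + 2 a_{n-2} = 0,  where D(n) = (r+n)(r+n-1) + (3/2)(r+n) + (-1/2).
  a_n = [1 a_{n-1} - 2 a_{n-2}] / D(n).
Since the indicial polynomial factors as (r - r_1)(r - r_2), D(n) = (r_1 + n - r_1)(r_1 + n - r_2) = n(n + 3/2).
Evaluating step by step (a_0 = 1):
  n = 1: D(1) = 1(1 + 3/2) = 5/2; numerator = 1(1) = 1; a_1 = (1)/(5/2) = 2/5
  n = 2: D(2) = 2(2 + 3/2) = 7; numerator = 1(2/5) - 2(1) = -8/5; a_2 = (-8/5)/(7) = -8/35
  n = 3: D(3) = 3(3 + 3/2) = 27/2; numerator = 1(-8/35) - 2(2/5) = -36/35; a_3 = (-36/35)/(27/2) = -8/105
  n = 4: D(4) = 4(4 + 3/2) = 22; numerator = 1(-8/105) - 2(-8/35) = 8/21; a_4 = (8/21)/(22) = 4/231

r = 1/2; a_0 = 1; a_1 = 2/5; a_2 = -8/35; a_3 = -8/105; a_4 = 4/231


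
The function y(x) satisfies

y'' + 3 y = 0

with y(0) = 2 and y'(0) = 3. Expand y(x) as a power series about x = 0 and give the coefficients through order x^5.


Ansatz: y(x) = sum_{n>=0} a_n x^n, so y'(x) = sum_{n>=1} n a_n x^(n-1) and y''(x) = sum_{n>=2} n(n-1) a_n x^(n-2).
Substitute into P(x) y'' + Q(x) y' + R(x) y = 0 with P(x) = 1, Q(x) = 0, R(x) = 3, and match powers of x.
Initial conditions: a_0 = 2, a_1 = 3.
Setting the coefficient of each power of x to zero and solving order by order (substituting the coefficients already found):
  x^0: 2 a_2 + 3 a_0 = 0  ->  2 a_2 = -3 a_0 = -6  ->  a_2 = -3
  x^1: 6 a_3 + 3 a_1 = 0  ->  6 a_3 = -3 a_1 = -9  ->  a_3 = -3/2
  x^2: 12 a_4 + 3 a_2 = 0  ->  12 a_4 = -3 a_2 = 9  ->  a_4 = 3/4
  x^3: 20 a_5 + 3 a_3 = 0  ->  20 a_5 = -3 a_3 = 9/2  ->  a_5 = 9/40
Truncated series: y(x) = 2 + 3 x - 3 x^2 - (3/2) x^3 + (3/4) x^4 + (9/40) x^5 + O(x^6).

a_0 = 2; a_1 = 3; a_2 = -3; a_3 = -3/2; a_4 = 3/4; a_5 = 9/40


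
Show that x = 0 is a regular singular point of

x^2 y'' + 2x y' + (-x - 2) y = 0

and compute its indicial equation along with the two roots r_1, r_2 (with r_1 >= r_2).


Divide by x^2 to reach normal form y'' + P_1(x) y' + P_2(x) y = 0 with P_1(x) = 2/x and P_2(x) = -1/x - 2/x^2.
x = 0 is a singular point because the y'-coefficient 2/x has a pole at x = 0 and the y-coefficient -1/x - 2/x^2 has a pole at x = 0.
It is a regular singular point because x P_1(x) = p(x) = 2 and x^2 P_2(x) = q(x) = -x - 2 are polynomials, hence analytic at x = 0.
p(0) = 2,  q(0) = -2.
Indicial equation: r(r-1) + p(0) r + q(0) = 0, i.e. r^2 + (p(0) - 1) r + q(0) = 0, i.e. r^2 + 1 r - 2 = 0.
Discriminant: (1)^2 - 4(-2) = 9, so r = (-1 ± 3)/2.
Solving: r_1 = 1, r_2 = -2.

indicial: r^2 + 1 r - 2 = 0; roots r_1 = 1, r_2 = -2


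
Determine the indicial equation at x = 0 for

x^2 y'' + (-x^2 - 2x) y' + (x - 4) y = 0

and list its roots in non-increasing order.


Divide by x^2 to reach normal form y'' + P_1(x) y' + P_2(x) y = 0 with P_1(x) = -1 - 2/x and P_2(x) = 1/x - 4/x^2.
x = 0 is a singular point because the y'-coefficient -1 - 2/x has a pole at x = 0 and the y-coefficient 1/x - 4/x^2 has a pole at x = 0.
It is a regular singular point because x P_1(x) = p(x) = -x - 2 and x^2 P_2(x) = q(x) = x - 4 are polynomials, hence analytic at x = 0.
p(0) = -2,  q(0) = -4.
Indicial equation: r(r-1) + p(0) r + q(0) = 0, i.e. r^2 + (p(0) - 1) r + q(0) = 0, i.e. r^2 - 3 r - 4 = 0.
Discriminant: (-3)^2 - 4(-4) = 25, so r = (3 ± 5)/2.
Solving: r_1 = 4, r_2 = -1.

indicial: r^2 - 3 r - 4 = 0; roots r_1 = 4, r_2 = -1


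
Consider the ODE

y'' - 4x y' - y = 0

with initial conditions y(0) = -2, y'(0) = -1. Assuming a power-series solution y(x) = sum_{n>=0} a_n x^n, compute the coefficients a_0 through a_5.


Ansatz: y(x) = sum_{n>=0} a_n x^n, so y'(x) = sum_{n>=1} n a_n x^(n-1) and y''(x) = sum_{n>=2} n(n-1) a_n x^(n-2).
Substitute into P(x) y'' + Q(x) y' + R(x) y = 0 with P(x) = 1, Q(x) = -4x, R(x) = -1, and match powers of x.
Initial conditions: a_0 = -2, a_1 = -1.
Setting the coefficient of each power of x to zero and solving order by order (substituting the coefficients already found):
  x^0: 2 a_2 - a_0 = 0  ->  2 a_2 = a_0 = -2  ->  a_2 = -1
  x^1: 6 a_3 - 5 a_1 = 0  ->  6 a_3 = 5 a_1 = -5  ->  a_3 = -5/6
  x^2: 12 a_4 - 9 a_2 = 0  ->  12 a_4 = 9 a_2 = -9  ->  a_4 = -3/4
  x^3: 20 a_5 - 13 a_3 = 0  ->  20 a_5 = 13 a_3 = -65/6  ->  a_5 = -13/24
Truncated series: y(x) = -2 - x - x^2 - (5/6) x^3 - (3/4) x^4 - (13/24) x^5 + O(x^6).

a_0 = -2; a_1 = -1; a_2 = -1; a_3 = -5/6; a_4 = -3/4; a_5 = -13/24


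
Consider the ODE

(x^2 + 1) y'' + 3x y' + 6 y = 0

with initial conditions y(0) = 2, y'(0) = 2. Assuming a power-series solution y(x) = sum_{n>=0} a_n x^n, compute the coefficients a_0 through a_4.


Ansatz: y(x) = sum_{n>=0} a_n x^n, so y'(x) = sum_{n>=1} n a_n x^(n-1) and y''(x) = sum_{n>=2} n(n-1) a_n x^(n-2).
Substitute into P(x) y'' + Q(x) y' + R(x) y = 0 with P(x) = x^2 + 1, Q(x) = 3x, R(x) = 6, and match powers of x.
Initial conditions: a_0 = 2, a_1 = 2.
Setting the coefficient of each power of x to zero and solving order by order (substituting the coefficients already found):
  x^0: 2 a_2 + 6 a_0 = 0  ->  2 a_2 = -6 a_0 = -12  ->  a_2 = -6
  x^1: 6 a_3 + 9 a_1 = 0  ->  6 a_3 = -9 a_1 = -18  ->  a_3 = -3
  x^2: 12 a_4 + 14 a_2 = 0  ->  12 a_4 = -14 a_2 = 84  ->  a_4 = 7
Truncated series: y(x) = 2 + 2 x - 6 x^2 - 3 x^3 + 7 x^4 + O(x^5).

a_0 = 2; a_1 = 2; a_2 = -6; a_3 = -3; a_4 = 7


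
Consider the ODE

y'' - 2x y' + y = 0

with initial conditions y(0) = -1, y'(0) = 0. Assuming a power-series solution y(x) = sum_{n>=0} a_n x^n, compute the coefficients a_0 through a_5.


Ansatz: y(x) = sum_{n>=0} a_n x^n, so y'(x) = sum_{n>=1} n a_n x^(n-1) and y''(x) = sum_{n>=2} n(n-1) a_n x^(n-2).
Substitute into P(x) y'' + Q(x) y' + R(x) y = 0 with P(x) = 1, Q(x) = -2x, R(x) = 1, and match powers of x.
Initial conditions: a_0 = -1, a_1 = 0.
Setting the coefficient of each power of x to zero and solving order by order (substituting the coefficients already found):
  x^0: 2 a_2 + a_0 = 0  ->  2 a_2 = -a_0 = 1  ->  a_2 = 1/2
  x^1: 6 a_3 - a_1 = 0  ->  6 a_3 = a_1 = 0  ->  a_3 = 0
  x^2: 12 a_4 - 3 a_2 = 0  ->  12 a_4 = 3 a_2 = 3/2  ->  a_4 = 1/8
  x^3: 20 a_5 - 5 a_3 = 0  ->  20 a_5 = 5 a_3 = 0  ->  a_5 = 0
Truncated series: y(x) = -1 + (1/2) x^2 + (1/8) x^4 + O(x^6).

a_0 = -1; a_1 = 0; a_2 = 1/2; a_3 = 0; a_4 = 1/8; a_5 = 0


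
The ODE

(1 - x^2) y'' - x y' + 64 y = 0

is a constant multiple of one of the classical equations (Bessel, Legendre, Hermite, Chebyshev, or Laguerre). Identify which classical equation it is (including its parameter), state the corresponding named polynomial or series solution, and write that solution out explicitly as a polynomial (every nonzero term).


The equation is already in a standard form:  (1 - x^2) y'' - x y' + 64 y = 0.
This matches the Chebyshev equation (1 - x^2) y'' - x y' + n^2 y = 0 (note the -x y' term, not -2x y') with n^2 = 64, so n = 8; the polynomial solution is T_8(x).
With y = sum_k a_k x^k, matching x^k gives (k+2)(k+1) a_{k+2} = (k^2 - n^2) a_k = (k - 8)(k + 8) a_k. The right side vanishes at k = 8, so the series with the parity of 8 terminates at degree 8.
Standard normalization: leading coefficient of T_n is 2^(n-1), so a_8 = 2^7 = 128. Work downward with a_k = (k+1)(k+2) a_{k+2} / ((k - 8)(k + 8)):
  a_6 = (7)(8)(128) / ((6 - 8)(6 + 8)) = 7168/(-28) = -256
  a_4 = (5)(6)(-256) / ((4 - 8)(4 + 8)) = -7680/(-48) = 160
  a_2 = (3)(4)(160) / ((2 - 8)(2 + 8)) = 1920/(-60) = -32
  a_0 = (1)(2)(-32) / ((0 - 8)(0 + 8)) = -64/(-64) = 1
Hence T_8(x) = 128 x^8 - 256 x^6 + 160 x^4 - 32 x^2 + 1.

T_8(x); series = 128 x^8 - 256 x^6 + 160 x^4 - 32 x^2 + 1


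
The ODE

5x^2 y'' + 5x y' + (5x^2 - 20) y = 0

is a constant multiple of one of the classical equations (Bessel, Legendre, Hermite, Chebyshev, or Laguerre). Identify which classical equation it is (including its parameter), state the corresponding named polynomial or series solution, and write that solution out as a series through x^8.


All three coefficients share the factor 5; dividing through by 5 gives  x^2 y'' + x y' + (x^2 - 4) y = 0.
This matches the Bessel equation x^2 y'' + x y' + (x^2 - nu^2) y = 0 with nu^2 = 4, so nu = 2; the solution bounded at x = 0 is J_2(x).
Frobenius at x = 0: indicial roots ±nu; for r = nu the recurrence k(k + 2nu) c_k = -c_{k-2} gives the standard series J_nu(x) = sum_{k>=0} (-1)^k / (k! (k+nu)!) (x/2)^(2k+nu). Evaluate the first 4 terms:
  k = 0: (-1)^0 / (0! * 2! * 2^2) x^2 = 1/(1*2*4) x^2 = (1/8) x^2
  k = 1: (-1)^1 / (1! * 3! * 2^4) x^4 = -1/(1*6*16) x^4 = (-1/96) x^4
  k = 2: (-1)^2 / (2! * 4! * 2^6) x^6 = 1/(2*24*64) x^6 = (1/3072) x^6
  k = 3: (-1)^3 / (3! * 5! * 2^8) x^8 = -1/(6*120*256) x^8 = (-1/184320) x^8
Hence J_2(x) = -x^8/184320 + x^6/3072 - x^4/96 + x^2/8 + ....

J_2(x); series = -x^8/184320 + x^6/3072 - x^4/96 + x^2/8


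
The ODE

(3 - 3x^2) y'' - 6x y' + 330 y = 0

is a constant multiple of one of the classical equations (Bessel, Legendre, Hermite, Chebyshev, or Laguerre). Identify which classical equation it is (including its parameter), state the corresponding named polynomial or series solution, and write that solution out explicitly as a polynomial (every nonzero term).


All three coefficients share the factor 3; dividing through by 3 gives  (1 - x^2) y'' - 2x y' + 110 y = 0.
This matches the Legendre equation (1 - x^2) y'' - 2x y' + n(n+1) y = 0 (note the -2x y' term) with n(n+1) = 110, so n = 10; the polynomial solution is P_10(x).
With y = sum_k a_k x^k, matching x^k gives (k+2)(k+1) a_{k+2} = [k(k+1) - n(n+1)] a_k = (k - 10)(k + 11) a_k. The right side vanishes at k = 10, so the series with the parity of 10 terminates at degree 10.
Standard normalization (P_n(1) = 1): leading coefficient (2n)!/(2^n (n!)^2) = 2432902008176640000/(1024*13168189440000) = 46189/256, so a_10 = 46189/256. Work downward with a_k = (k+1)(k+2) a_{k+2} / ((k - 10)(k + 11)):
  a_8 = (9)(10)(46189/256) / ((8 - 10)(8 + 11)) = (2078505/128)/(-38) = -109395/256
  a_6 = (7)(8)(-109395/256) / ((6 - 10)(6 + 11)) = (-765765/32)/(-68) = 45045/128
  a_4 = (5)(6)(45045/128) / ((4 - 10)(4 + 11)) = (675675/64)/(-90) = -15015/128
  a_2 = (3)(4)(-15015/128) / ((2 - 10)(2 + 11)) = (-45045/32)/(-104) = 3465/256
  a_0 = (1)(2)(3465/256) / ((0 - 10)(0 + 11)) = (3465/128)/(-110) = -63/256
Hence P_10(x) = 46189 x^10/256 - 109395 x^8/256 + 45045 x^6/128 - 15015 x^4/128 + 3465 x^2/256 - 63/256.

P_10(x); series = 46189 x^10/256 - 109395 x^8/256 + 45045 x^6/128 - 15015 x^4/128 + 3465 x^2/256 - 63/256
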